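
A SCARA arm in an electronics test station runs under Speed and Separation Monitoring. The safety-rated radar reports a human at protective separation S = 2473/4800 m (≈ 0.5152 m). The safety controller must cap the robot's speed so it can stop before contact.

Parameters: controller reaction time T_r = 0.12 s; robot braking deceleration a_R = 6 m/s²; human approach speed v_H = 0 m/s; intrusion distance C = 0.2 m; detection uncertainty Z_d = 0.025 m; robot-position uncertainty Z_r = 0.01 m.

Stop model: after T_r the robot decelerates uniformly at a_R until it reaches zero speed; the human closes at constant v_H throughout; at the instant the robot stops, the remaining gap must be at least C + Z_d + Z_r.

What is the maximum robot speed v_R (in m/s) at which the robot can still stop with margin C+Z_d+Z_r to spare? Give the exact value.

v_R_max = 5/4 m/s = 1.2500 m/s

quadratic (1/12)·v² + (3/25)·v + (-269/960) = 0
  disc = (3/25)² − 4·(1/12)·(-269/960) = 38809/360000 ; √disc = 197/600
  v_R = (−(3/25) + 197/600) / (2·(1/12)) = 5/4 m/s
check:
T_s = v_R/a_R = (5/4)/6 = 0.2083 s
reaction-phase robot travel = 1.2500·0.1200 = 0.1500 m
robot under decel: 1.2500²/(2·6.0000) = 0.1302 m
human over T_r+T_s: 0.0000·(0.1200+0.2083) = 0.0000 m
residual clearance needed = 0.2000+0.0250+0.0100 = 0.2350 m
sum ≈ 0.1500+0.1302+0.0000+0.2350 ≈ 0.5152 m = S ✓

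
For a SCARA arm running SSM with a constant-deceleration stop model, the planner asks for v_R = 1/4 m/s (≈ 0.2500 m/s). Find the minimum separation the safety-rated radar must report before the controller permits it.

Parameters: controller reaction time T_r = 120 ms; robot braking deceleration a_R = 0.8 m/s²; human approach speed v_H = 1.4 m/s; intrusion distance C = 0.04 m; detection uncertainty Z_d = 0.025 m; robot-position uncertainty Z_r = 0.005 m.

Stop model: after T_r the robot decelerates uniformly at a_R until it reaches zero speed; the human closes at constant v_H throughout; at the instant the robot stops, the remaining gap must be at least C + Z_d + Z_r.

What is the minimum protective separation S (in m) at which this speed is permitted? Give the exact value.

S_min = 11913/16000 m = 0.7446 m

T_s = v_R/a_R = (1/4)/(4/5) = 0.3125 s
robot in T_r: 0.2500·0.1200 = 0.0300 m
robot covers 0.2500·0.3125 − ½·0.8000·0.3125² = 0.0391 m while stopping
human over T_r+T_s: 1.4000·(0.1200+0.3125) = 0.6055 m
residual clearance needed = 0.0400+0.0250+0.0050 = 0.0700 m
S_min ≈ 0.0300+0.0391+0.6055+0.0700  ⇒  S_min = 11913/16000 m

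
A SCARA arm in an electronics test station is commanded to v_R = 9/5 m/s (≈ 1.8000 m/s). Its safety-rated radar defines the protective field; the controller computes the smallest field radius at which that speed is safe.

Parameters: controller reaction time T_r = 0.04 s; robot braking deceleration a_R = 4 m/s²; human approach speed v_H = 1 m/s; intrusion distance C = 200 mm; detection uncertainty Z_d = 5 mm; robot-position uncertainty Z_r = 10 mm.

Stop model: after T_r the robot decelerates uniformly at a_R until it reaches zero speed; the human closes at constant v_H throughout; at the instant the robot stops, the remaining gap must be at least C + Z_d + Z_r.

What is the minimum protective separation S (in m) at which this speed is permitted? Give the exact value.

S_min = 591/500 m = 1.1820 m

T_s = v_R/a_R = (9/5)/4 = 0.4500 s
robot covers v_R·T_r = 1.8000·0.0400 = 0.0720 m before braking
robot covers 1.8000·0.4500 − ½·4.0000·0.4500² = 0.4050 m while stopping
person approaches 1.0000·(0.0400+0.4500) = 0.4900 m
C+Z_d+Z_r = 0.2000+0.0050+0.0100 = 0.2150 m
S_min ≈ 0.0720+0.4050+0.4900+0.2150  ⇒  S_min = 591/500 m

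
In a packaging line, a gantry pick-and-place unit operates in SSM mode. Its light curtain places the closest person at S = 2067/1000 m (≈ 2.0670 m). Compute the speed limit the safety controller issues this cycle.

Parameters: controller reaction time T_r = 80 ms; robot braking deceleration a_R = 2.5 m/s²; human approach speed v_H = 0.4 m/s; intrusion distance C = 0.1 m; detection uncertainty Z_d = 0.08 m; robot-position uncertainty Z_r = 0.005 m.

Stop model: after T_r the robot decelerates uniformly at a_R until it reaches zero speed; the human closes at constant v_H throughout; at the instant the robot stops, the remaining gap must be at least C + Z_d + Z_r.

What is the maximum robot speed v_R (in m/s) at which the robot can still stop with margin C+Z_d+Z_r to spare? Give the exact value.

collect terms ⇒ (1/5)·v_R² + (6/25)·v_R + (-37/20) = 0
  disc = (6/25)² − 4·(1/5)·(-37/20) = 961/625 ; √disc = 31/25
  v_R = (−(6/25) + 31/25) / (2·(1/5)) = 5/2 m/s
check:
stop time T_s = (5/2)/(5/2) = 1.0000 s
reaction-phase robot travel = 2.5000·0.0800 = 0.2000 m
braking distance = 2.5000²/(2·2.5000) = 1.2500 m
human closes 0.4000·1.0800 = 0.4320 m
C+Z_d+Z_r = 0.1000+0.0800+0.0050 = 0.1850 m
sum ≈ 0.2000+1.2500+0.4320+0.1850 ≈ 2.0670 m = S ✓

v_R_max = 5/2 m/s = 2.5000 m/s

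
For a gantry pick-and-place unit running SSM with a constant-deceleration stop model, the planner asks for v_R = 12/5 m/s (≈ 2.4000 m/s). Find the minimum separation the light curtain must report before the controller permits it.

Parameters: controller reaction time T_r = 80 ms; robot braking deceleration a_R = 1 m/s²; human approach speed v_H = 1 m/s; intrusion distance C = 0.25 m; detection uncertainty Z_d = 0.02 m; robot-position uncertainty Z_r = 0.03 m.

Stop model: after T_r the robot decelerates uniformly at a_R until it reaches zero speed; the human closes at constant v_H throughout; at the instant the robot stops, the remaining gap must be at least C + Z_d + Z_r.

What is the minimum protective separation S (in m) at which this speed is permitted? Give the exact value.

S_min = 1463/250 m = 5.8520 m

stop time T_s = (12/5)/1 = 2.4000 s
robot covers v_R·T_r = 2.4000·0.0800 = 0.1920 m before braking
braking distance = 2.4000²/(2·1.0000) = 2.8800 m
human closes 1.0000·2.4800 = 2.4800 m
C+Z_d+Z_r = 0.2500+0.0200+0.0300 = 0.3000 m
S_min ≈ 0.1920+2.8800+2.4800+0.3000  ⇒  S_min = 1463/250 m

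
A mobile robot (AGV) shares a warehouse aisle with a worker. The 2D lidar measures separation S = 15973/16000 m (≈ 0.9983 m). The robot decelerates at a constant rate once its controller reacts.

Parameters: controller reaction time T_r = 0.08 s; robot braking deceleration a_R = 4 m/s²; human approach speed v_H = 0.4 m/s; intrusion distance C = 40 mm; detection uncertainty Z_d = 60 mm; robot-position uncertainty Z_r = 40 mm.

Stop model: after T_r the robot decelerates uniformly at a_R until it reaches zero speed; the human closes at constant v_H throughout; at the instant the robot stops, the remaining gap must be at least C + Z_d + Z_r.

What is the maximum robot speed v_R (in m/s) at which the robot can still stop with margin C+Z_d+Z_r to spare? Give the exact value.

quadratic (1/8)·v² + (9/50)·v + (-13221/16000) = 0
  disc = (9/50)² − 4·(1/8)·(-13221/16000) = 71289/160000 ; √disc = 267/400
  v_R = (−(9/50) + 267/400) / (2·(1/8)) = 39/20 m/s
check:
stop time T_s = (39/20)/4 = 0.4875 s
robot in T_r: 1.9500·0.0800 = 0.1560 m
robot covers 1.9500·0.4875 − ½·4.0000·0.4875² = 0.4753 m while stopping
human closes 0.4000·0.5675 = 0.2270 m
residual clearance needed = 0.0400+0.0600+0.0400 = 0.1400 m
sum ≈ 0.1560+0.4753+0.2270+0.1400 ≈ 0.9983 m = S ✓

v_R_max = 39/20 m/s = 1.9500 m/s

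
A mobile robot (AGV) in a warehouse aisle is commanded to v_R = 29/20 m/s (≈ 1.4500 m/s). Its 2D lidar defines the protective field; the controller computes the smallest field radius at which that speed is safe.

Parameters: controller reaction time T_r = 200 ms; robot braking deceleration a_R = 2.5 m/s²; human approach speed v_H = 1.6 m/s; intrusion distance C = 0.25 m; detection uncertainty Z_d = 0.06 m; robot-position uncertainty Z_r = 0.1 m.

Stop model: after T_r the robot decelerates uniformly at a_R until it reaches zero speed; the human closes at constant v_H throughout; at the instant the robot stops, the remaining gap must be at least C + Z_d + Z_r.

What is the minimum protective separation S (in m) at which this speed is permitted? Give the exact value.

S_min = 4737/2000 m = 2.3685 m

T_s = v_R/a_R = (29/20)/(5/2) = 0.5800 s
robot covers v_R·T_r = 1.4500·0.2000 = 0.2900 m before braking
robot under decel: 1.4500²/(2·2.5000) = 0.4205 m
person approaches 1.6000·(0.2000+0.5800) = 1.2480 m
margins: 0.2500+0.0600+0.1000 = 0.4100 m
S_min ≈ 0.2900+0.4205+1.2480+0.4100  ⇒  S_min = 4737/2000 m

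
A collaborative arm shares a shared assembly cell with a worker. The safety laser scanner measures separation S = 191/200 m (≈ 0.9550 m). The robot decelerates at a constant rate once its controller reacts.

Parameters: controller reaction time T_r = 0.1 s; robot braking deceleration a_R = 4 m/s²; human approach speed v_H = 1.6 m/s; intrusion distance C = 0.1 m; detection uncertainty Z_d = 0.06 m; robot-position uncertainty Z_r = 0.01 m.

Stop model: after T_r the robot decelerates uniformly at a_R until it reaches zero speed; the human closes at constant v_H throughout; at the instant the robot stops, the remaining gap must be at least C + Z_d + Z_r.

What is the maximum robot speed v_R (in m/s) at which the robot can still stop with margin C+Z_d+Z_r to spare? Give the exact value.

v_R_max = 1 m/s = 1.0000 m/s

at the boundary: (1/8)·v² + (1/2)·v + (-5/8) = 0
  disc = (1/2)² − 4·(1/8)·(-5/8) = 9/16 ; √disc = 3/4
  v_R = (−(1/2) + 3/4) / (2·(1/8)) = 1 m/s
check:
braking lasts T_s = 1/4 = 0.2500 s
robot in T_r: 1.0000·0.1000 = 0.1000 m
robot covers 1.0000·0.2500 − ½·4.0000·0.2500² = 0.1250 m while stopping
person approaches 1.6000·(0.1000+0.2500) = 0.5600 m
residual clearance needed = 0.1000+0.0600+0.0100 = 0.1700 m
sum ≈ 0.1000+0.1250+0.5600+0.1700 ≈ 0.9550 m = S ✓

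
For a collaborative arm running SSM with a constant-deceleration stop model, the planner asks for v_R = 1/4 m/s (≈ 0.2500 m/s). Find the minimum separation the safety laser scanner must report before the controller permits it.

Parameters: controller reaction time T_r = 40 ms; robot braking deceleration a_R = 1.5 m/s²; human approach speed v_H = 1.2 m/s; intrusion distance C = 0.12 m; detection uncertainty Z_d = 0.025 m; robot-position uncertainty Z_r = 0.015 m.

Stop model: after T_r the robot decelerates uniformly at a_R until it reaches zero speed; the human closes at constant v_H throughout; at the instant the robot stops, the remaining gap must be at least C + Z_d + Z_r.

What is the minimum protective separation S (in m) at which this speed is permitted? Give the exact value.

T_s = v_R/a_R = (1/4)/(3/2) = 0.1667 s
robot covers v_R·T_r = 0.2500·0.0400 = 0.0100 m before braking
braking distance = 0.2500²/(2·1.5000) = 0.0208 m
human closes 1.2000·0.2067 = 0.2480 m
C+Z_d+Z_r = 0.1200+0.0250+0.0150 = 0.1600 m
S_min ≈ 0.0100+0.0208+0.2480+0.1600  ⇒  S_min = 2633/6000 m

S_min = 2633/6000 m = 0.4388 m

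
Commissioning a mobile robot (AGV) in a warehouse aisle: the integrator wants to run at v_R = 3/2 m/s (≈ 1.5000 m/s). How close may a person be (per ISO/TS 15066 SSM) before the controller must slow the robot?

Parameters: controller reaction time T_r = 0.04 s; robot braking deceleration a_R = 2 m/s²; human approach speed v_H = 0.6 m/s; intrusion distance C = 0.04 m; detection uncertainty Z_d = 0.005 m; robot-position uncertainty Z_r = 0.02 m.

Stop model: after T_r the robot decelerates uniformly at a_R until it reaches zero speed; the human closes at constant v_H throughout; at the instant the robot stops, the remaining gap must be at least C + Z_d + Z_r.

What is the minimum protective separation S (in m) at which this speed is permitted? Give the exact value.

stop time T_s = (3/2)/2 = 0.7500 s
robot in T_r: 1.5000·0.0400 = 0.0600 m
robot under decel: 1.5000²/(2·2.0000) = 0.5625 m
person approaches 0.6000·(0.0400+0.7500) = 0.4740 m
residual clearance needed = 0.0400+0.0050+0.0200 = 0.0650 m
S_min ≈ 0.0600+0.5625+0.4740+0.0650  ⇒  S_min = 2323/2000 m

S_min = 2323/2000 m = 1.1615 m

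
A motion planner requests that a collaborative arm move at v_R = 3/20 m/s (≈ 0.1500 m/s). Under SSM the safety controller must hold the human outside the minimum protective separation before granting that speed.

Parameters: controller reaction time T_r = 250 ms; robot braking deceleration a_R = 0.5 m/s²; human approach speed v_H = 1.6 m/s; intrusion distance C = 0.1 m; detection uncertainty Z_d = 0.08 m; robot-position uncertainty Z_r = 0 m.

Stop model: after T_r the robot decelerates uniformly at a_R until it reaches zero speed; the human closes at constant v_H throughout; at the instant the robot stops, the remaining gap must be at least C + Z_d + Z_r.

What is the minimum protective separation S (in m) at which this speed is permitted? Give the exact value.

S_min = 28/25 m = 1.1200 m

stop time T_s = (3/20)/(1/2) = 0.3000 s
robot in T_r: 0.1500·0.2500 = 0.0375 m
robot under decel: 0.1500²/(2·0.5000) = 0.0225 m
human over T_r+T_s: 1.6000·(0.2500+0.3000) = 0.8800 m
margins: 0.1000+0.0800+0.0000 = 0.1800 m
S_min ≈ 0.0375+0.0225+0.8800+0.1800  ⇒  S_min = 28/25 m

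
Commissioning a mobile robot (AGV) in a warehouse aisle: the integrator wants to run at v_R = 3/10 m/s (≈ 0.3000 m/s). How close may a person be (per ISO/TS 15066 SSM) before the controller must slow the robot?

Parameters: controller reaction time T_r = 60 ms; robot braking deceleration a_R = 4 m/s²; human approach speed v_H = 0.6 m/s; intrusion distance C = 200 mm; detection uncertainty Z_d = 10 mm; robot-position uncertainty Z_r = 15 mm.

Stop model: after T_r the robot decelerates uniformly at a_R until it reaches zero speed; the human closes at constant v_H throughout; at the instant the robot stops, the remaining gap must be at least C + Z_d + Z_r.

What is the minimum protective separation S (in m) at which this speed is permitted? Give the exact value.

S_min = 1341/4000 m = 0.3352 m

T_s = v_R/a_R = (3/10)/4 = 0.0750 s
reaction-phase robot travel = 0.3000·0.0600 = 0.0180 m
robot covers 0.3000·0.0750 − ½·4.0000·0.0750² = 0.0112 m while stopping
person approaches 0.6000·(0.0600+0.0750) = 0.0810 m
C+Z_d+Z_r = 0.2000+0.0100+0.0150 = 0.2250 m
S_min ≈ 0.0180+0.0112+0.0810+0.2250  ⇒  S_min = 1341/4000 m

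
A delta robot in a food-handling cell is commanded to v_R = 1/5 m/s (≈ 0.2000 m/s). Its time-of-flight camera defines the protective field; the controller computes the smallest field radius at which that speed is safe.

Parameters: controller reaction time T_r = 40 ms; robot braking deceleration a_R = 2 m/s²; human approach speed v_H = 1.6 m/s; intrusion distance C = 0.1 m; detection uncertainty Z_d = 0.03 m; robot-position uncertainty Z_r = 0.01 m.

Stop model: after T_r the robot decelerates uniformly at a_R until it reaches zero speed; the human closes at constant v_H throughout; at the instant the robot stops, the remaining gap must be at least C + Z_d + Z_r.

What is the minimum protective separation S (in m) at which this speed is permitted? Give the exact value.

braking lasts T_s = (1/5)/2 = 0.1000 s
robot covers v_R·T_r = 0.2000·0.0400 = 0.0080 m before braking
braking distance = 0.2000²/(2·2.0000) = 0.0100 m
human over T_r+T_s: 1.6000·(0.0400+0.1000) = 0.2240 m
margins: 0.1000+0.0300+0.0100 = 0.1400 m
S_min ≈ 0.0080+0.0100+0.2240+0.1400  ⇒  S_min = 191/500 m

S_min = 191/500 m = 0.3820 m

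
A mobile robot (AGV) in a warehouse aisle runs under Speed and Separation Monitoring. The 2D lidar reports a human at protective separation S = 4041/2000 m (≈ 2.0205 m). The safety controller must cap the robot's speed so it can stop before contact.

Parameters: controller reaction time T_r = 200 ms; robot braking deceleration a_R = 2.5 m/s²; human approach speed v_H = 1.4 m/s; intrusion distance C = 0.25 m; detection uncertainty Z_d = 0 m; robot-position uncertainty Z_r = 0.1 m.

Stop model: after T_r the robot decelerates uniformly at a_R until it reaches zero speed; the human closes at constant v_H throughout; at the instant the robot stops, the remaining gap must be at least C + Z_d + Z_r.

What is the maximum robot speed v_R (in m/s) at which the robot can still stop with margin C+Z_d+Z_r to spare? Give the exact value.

collect terms ⇒ (1/5)·v_R² + (19/25)·v_R + (-2781/2000) = 0
  disc = (19/25)² − 4·(1/5)·(-2781/2000) = 169/100 ; √disc = 13/10
  v_R = (−(19/25) + 13/10) / (2·(1/5)) = 27/20 m/s
check:
T_s = v_R/a_R = (27/20)/(5/2) = 0.5400 s
robot in T_r: 1.3500·0.2000 = 0.2700 m
robot covers 1.3500·0.5400 − ½·2.5000·0.5400² = 0.3645 m while stopping
person approaches 1.4000·(0.2000+0.5400) = 1.0360 m
margins: 0.2500+0.0000+0.1000 = 0.3500 m
sum ≈ 0.2700+0.3645+1.0360+0.3500 ≈ 2.0205 m = S ✓

v_R_max = 27/20 m/s = 1.3500 m/s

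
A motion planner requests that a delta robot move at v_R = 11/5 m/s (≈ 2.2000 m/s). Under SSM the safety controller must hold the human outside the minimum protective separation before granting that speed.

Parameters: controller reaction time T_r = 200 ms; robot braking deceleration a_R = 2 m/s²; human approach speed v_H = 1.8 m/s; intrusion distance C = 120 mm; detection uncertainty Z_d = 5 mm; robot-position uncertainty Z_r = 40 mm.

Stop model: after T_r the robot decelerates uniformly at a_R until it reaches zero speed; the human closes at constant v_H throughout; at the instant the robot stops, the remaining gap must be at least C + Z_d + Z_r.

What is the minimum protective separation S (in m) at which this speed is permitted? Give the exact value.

S_min = 831/200 m = 4.1550 m

T_s = v_R/a_R = (11/5)/2 = 1.1000 s
robot covers v_R·T_r = 2.2000·0.2000 = 0.4400 m before braking
robot under decel: 2.2000²/(2·2.0000) = 1.2100 m
person approaches 1.8000·(0.2000+1.1000) = 2.3400 m
margins: 0.1200+0.0050+0.0400 = 0.1650 m
S_min ≈ 0.4400+1.2100+2.3400+0.1650  ⇒  S_min = 831/200 m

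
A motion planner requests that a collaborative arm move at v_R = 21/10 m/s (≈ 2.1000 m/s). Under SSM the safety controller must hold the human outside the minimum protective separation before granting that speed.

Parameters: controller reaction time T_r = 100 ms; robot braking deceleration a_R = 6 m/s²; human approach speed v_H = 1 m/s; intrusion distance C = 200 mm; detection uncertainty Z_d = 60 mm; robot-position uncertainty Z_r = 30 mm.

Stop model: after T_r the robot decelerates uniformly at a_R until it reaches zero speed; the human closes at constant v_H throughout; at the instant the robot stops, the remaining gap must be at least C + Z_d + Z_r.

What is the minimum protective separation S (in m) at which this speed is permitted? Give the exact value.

braking lasts T_s = (21/10)/6 = 0.3500 s
reaction-phase robot travel = 2.1000·0.1000 = 0.2100 m
robot covers 2.1000·0.3500 − ½·6.0000·0.3500² = 0.3675 m while stopping
human over T_r+T_s: 1.0000·(0.1000+0.3500) = 0.4500 m
margins: 0.2000+0.0600+0.0300 = 0.2900 m
S_min ≈ 0.2100+0.3675+0.4500+0.2900  ⇒  S_min = 527/400 m

S_min = 527/400 m = 1.3175 m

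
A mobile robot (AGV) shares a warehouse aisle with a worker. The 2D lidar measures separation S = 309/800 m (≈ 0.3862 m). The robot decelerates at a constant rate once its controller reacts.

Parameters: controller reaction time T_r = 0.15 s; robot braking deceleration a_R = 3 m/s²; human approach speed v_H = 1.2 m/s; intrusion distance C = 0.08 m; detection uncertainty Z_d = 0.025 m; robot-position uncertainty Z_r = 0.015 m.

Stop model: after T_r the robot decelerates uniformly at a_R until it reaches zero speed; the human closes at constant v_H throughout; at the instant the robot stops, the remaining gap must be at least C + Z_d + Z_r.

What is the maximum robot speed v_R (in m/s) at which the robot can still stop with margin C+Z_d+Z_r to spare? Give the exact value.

v_R_max = 3/20 m/s = 0.1500 m/s

at the boundary: (1/6)·v² + (11/20)·v + (-69/800) = 0
  disc = (11/20)² − 4·(1/6)·(-69/800) = 9/25 ; √disc = 3/5
  v_R = (−(11/20) + 3/5) / (2·(1/6)) = 3/20 m/s
check:
stop time T_s = (3/20)/3 = 0.0500 s
reaction-phase robot travel = 0.1500·0.1500 = 0.0225 m
robot under decel: 0.1500²/(2·3.0000) = 0.0037 m
human over T_r+T_s: 1.2000·(0.1500+0.0500) = 0.2400 m
residual clearance needed = 0.0800+0.0250+0.0150 = 0.1200 m
sum ≈ 0.0225+0.0037+0.2400+0.1200 ≈ 0.3862 m = S ✓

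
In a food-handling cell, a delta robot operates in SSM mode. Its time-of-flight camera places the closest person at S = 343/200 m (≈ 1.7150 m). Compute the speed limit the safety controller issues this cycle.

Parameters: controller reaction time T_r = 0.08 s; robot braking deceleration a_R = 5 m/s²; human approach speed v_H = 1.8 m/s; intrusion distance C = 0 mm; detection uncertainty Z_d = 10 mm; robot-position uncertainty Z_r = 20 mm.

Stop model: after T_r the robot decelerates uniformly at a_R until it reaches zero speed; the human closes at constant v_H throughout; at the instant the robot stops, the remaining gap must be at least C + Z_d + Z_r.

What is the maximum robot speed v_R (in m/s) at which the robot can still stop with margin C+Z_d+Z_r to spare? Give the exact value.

v_R_max = 23/10 m/s = 2.3000 m/s

collect terms ⇒ (1/10)·v_R² + (11/25)·v_R + (-1541/1000) = 0
  disc = (11/25)² − 4·(1/10)·(-1541/1000) = 81/100 ; √disc = 9/10
  v_R = (−(11/25) + 9/10) / (2·(1/10)) = 23/10 m/s
check:
stop time T_s = (23/10)/5 = 0.4600 s
robot covers v_R·T_r = 2.3000·0.0800 = 0.1840 m before braking
robot covers 2.3000·0.4600 − ½·5.0000·0.4600² = 0.5290 m while stopping
human closes 1.8000·0.5400 = 0.9720 m
residual clearance needed = 0.0000+0.0100+0.0200 = 0.0300 m
sum ≈ 0.1840+0.5290+0.9720+0.0300 ≈ 1.7150 m = S ✓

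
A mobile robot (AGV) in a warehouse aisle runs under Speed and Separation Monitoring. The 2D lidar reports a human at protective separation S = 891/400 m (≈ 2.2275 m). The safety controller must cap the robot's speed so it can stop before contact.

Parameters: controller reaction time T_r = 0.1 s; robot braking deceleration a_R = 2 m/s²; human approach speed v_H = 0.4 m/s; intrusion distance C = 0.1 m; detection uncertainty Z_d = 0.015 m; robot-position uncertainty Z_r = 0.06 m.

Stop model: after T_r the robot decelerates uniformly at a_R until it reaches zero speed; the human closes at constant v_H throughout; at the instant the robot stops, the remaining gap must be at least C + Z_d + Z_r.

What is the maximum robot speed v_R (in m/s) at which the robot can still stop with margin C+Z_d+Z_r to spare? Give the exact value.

quadratic (1/4)·v² + (3/10)·v + (-161/80) = 0
  disc = (3/10)² − 4·(1/4)·(-161/80) = 841/400 ; √disc = 29/20
  v_R = (−(3/10) + 29/20) / (2·(1/4)) = 23/10 m/s
check:
T_s = v_R/a_R = (23/10)/2 = 1.1500 s
robot covers v_R·T_r = 2.3000·0.1000 = 0.2300 m before braking
braking distance = 2.3000²/(2·2.0000) = 1.3225 m
person approaches 0.4000·(0.1000+1.1500) = 0.5000 m
C+Z_d+Z_r = 0.1000+0.0150+0.0600 = 0.1750 m
sum ≈ 0.2300+1.3225+0.5000+0.1750 ≈ 2.2275 m = S ✓

v_R_max = 23/10 m/s = 2.3000 m/s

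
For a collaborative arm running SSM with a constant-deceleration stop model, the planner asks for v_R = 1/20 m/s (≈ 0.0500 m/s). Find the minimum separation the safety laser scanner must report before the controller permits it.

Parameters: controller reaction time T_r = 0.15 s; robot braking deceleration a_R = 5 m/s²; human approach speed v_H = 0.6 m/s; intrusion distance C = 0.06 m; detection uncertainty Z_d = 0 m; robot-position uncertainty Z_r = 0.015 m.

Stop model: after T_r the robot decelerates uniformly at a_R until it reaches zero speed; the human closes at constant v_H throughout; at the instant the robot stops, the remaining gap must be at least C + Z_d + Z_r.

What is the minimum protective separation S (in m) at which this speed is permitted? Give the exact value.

braking lasts T_s = (1/20)/5 = 0.0100 s
robot covers v_R·T_r = 0.0500·0.1500 = 0.0075 m before braking
robot under decel: 0.0500²/(2·5.0000) = 0.0003 m
human over T_r+T_s: 0.6000·(0.1500+0.0100) = 0.0960 m
C+Z_d+Z_r = 0.0600+0.0000+0.0150 = 0.0750 m
S_min ≈ 0.0075+0.0003+0.0960+0.0750  ⇒  S_min = 143/800 m

S_min = 143/800 m = 0.1787 m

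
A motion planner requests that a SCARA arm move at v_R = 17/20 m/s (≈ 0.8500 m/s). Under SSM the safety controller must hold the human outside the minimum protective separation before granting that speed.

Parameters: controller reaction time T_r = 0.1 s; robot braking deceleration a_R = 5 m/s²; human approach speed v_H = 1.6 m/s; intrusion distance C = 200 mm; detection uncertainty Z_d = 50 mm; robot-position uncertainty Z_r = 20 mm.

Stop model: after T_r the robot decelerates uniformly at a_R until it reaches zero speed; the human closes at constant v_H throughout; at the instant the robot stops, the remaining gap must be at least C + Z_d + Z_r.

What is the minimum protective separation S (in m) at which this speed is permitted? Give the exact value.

T_s = v_R/a_R = (17/20)/5 = 0.1700 s
robot covers v_R·T_r = 0.8500·0.1000 = 0.0850 m before braking
braking distance = 0.8500²/(2·5.0000) = 0.0722 m
human over T_r+T_s: 1.6000·(0.1000+0.1700) = 0.4320 m
margins: 0.2000+0.0500+0.0200 = 0.2700 m
S_min ≈ 0.0850+0.0722+0.4320+0.2700  ⇒  S_min = 3437/4000 m

S_min = 3437/4000 m = 0.8592 m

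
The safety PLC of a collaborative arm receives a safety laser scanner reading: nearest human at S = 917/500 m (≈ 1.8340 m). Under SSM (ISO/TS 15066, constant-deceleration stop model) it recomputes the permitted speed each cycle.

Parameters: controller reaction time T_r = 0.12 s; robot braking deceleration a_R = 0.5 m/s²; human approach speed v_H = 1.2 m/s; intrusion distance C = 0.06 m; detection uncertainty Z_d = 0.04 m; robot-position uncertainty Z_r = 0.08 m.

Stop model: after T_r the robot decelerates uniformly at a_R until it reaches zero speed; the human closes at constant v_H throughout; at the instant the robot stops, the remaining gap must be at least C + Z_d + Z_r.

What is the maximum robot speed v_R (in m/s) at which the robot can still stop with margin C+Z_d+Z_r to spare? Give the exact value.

v_R_max = 1/2 m/s = 0.5000 m/s

at the boundary: (1)·v² + (63/25)·v + (-151/100) = 0
  disc = (63/25)² − 4·(1)·(-151/100) = 7744/625 ; √disc = 88/25
  v_R = (−(63/25) + 88/25) / (2·(1)) = 1/2 m/s
check:
braking lasts T_s = (1/2)/(1/2) = 1.0000 s
reaction-phase robot travel = 0.5000·0.1200 = 0.0600 m
robot under decel: 0.5000²/(2·0.5000) = 0.2500 m
human over T_r+T_s: 1.2000·(0.1200+1.0000) = 1.3440 m
C+Z_d+Z_r = 0.0600+0.0400+0.0800 = 0.1800 m
sum ≈ 0.0600+0.2500+1.3440+0.1800 ≈ 1.8340 m = S ✓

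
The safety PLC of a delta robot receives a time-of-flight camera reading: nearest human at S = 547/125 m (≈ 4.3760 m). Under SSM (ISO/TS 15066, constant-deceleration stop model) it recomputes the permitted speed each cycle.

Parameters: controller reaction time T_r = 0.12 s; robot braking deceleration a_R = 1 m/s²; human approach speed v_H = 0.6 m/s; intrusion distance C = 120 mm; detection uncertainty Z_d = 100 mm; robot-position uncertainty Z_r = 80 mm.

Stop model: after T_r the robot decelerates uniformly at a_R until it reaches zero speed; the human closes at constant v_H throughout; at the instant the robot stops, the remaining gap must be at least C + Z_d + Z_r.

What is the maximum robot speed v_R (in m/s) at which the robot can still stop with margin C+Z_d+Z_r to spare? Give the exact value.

at the boundary: (1/2)·v² + (18/25)·v + (-1001/250) = 0
  disc = (18/25)² − 4·(1/2)·(-1001/250) = 5329/625 ; √disc = 73/25
  v_R = (−(18/25) + 73/25) / (2·(1/2)) = 11/5 m/s
check:
stop time T_s = (11/5)/1 = 2.2000 s
robot covers v_R·T_r = 2.2000·0.1200 = 0.2640 m before braking
braking distance = 2.2000²/(2·1.0000) = 2.4200 m
human closes 0.6000·2.3200 = 1.3920 m
C+Z_d+Z_r = 0.1200+0.1000+0.0800 = 0.3000 m
sum ≈ 0.2640+2.4200+1.3920+0.3000 ≈ 4.3760 m = S ✓

v_R_max = 11/5 m/s = 2.2000 m/s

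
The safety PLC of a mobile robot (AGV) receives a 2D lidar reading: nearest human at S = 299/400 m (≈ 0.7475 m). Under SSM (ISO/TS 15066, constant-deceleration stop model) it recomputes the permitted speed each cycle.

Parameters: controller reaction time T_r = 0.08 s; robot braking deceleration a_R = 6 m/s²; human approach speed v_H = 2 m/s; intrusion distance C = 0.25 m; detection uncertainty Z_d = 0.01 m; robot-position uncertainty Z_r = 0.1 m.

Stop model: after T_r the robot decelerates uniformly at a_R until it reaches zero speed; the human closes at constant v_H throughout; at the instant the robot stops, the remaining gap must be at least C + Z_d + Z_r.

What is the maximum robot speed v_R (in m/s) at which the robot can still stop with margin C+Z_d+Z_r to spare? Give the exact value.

at the boundary: (1/12)·v² + (31/75)·v + (-91/400) = 0
  disc = (31/75)² − 4·(1/12)·(-91/400) = 22201/90000 ; √disc = 149/300
  v_R = (−(31/75) + 149/300) / (2·(1/12)) = 1/2 m/s
check:
braking lasts T_s = (1/2)/6 = 0.0833 s
robot in T_r: 0.5000·0.0800 = 0.0400 m
robot covers 0.5000·0.0833 − ½·6.0000·0.0833² = 0.0208 m while stopping
human closes 2.0000·0.1633 = 0.3267 m
margins: 0.2500+0.0100+0.1000 = 0.3600 m
sum ≈ 0.0400+0.0208+0.3267+0.3600 ≈ 0.7475 m = S ✓

v_R_max = 1/2 m/s = 0.5000 m/s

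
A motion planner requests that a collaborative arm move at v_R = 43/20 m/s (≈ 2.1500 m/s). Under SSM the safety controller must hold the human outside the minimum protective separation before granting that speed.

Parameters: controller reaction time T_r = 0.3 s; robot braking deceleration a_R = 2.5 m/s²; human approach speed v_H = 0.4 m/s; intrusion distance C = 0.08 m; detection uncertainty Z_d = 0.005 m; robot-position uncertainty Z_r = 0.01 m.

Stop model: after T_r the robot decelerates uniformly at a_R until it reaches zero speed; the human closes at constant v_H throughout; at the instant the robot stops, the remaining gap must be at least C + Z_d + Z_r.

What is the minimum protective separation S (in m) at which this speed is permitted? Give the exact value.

braking lasts T_s = (43/20)/(5/2) = 0.8600 s
reaction-phase robot travel = 2.1500·0.3000 = 0.6450 m
braking distance = 2.1500²/(2·2.5000) = 0.9245 m
human closes 0.4000·1.1600 = 0.4640 m
C+Z_d+Z_r = 0.0800+0.0050+0.0100 = 0.0950 m
S_min ≈ 0.6450+0.9245+0.4640+0.0950  ⇒  S_min = 4257/2000 m

S_min = 4257/2000 m = 2.1285 m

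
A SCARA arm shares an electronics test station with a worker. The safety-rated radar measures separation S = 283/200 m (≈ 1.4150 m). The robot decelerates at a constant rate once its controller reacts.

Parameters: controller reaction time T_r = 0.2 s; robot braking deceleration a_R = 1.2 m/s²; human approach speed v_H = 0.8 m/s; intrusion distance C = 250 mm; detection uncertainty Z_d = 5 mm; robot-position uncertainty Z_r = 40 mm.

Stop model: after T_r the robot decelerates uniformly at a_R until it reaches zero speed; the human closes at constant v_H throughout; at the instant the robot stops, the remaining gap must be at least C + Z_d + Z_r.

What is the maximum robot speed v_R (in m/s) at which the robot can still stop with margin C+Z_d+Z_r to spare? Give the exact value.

v_R_max = 4/5 m/s = 0.8000 m/s

quadratic (5/12)·v² + (13/15)·v + (-24/25) = 0
  disc = (13/15)² − 4·(5/12)·(-24/25) = 529/225 ; √disc = 23/15
  v_R = (−(13/15) + 23/15) / (2·(5/12)) = 4/5 m/s
check:
braking lasts T_s = (4/5)/(6/5) = 0.6667 s
reaction-phase robot travel = 0.8000·0.2000 = 0.1600 m
braking distance = 0.8000²/(2·1.2000) = 0.2667 m
human over T_r+T_s: 0.8000·(0.2000+0.6667) = 0.6933 m
residual clearance needed = 0.2500+0.0050+0.0400 = 0.2950 m
sum ≈ 0.1600+0.2667+0.6933+0.2950 ≈ 1.4150 m = S ✓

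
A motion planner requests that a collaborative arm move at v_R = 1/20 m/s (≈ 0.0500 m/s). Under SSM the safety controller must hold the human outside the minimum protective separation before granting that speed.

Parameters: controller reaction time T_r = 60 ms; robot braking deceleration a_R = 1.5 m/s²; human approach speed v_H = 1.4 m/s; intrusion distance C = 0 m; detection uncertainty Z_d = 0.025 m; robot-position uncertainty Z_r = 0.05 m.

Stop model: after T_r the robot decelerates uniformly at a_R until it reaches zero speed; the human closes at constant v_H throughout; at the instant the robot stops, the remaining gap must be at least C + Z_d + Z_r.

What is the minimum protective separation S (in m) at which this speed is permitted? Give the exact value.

S_min = 419/2000 m = 0.2095 m

stop time T_s = (1/20)/(3/2) = 0.0333 s
robot covers v_R·T_r = 0.0500·0.0600 = 0.0030 m before braking
braking distance = 0.0500²/(2·1.5000) = 0.0008 m
human closes 1.4000·0.0933 = 0.1307 m
margins: 0.0000+0.0250+0.0500 = 0.0750 m
S_min ≈ 0.0030+0.0008+0.1307+0.0750  ⇒  S_min = 419/2000 m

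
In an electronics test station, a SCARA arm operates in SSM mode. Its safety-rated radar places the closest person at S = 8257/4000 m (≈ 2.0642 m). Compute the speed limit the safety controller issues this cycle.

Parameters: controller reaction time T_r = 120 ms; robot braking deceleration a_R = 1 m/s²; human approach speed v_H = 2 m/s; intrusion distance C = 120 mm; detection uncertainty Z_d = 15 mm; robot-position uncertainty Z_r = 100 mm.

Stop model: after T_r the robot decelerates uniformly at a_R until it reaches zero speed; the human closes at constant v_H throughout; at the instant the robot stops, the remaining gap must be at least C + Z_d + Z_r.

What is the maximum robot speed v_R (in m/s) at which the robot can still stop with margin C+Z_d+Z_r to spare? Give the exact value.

v_R_max = 13/20 m/s = 0.6500 m/s

quadratic (1/2)·v² + (53/25)·v + (-6357/4000) = 0
  disc = (53/25)² − 4·(1/2)·(-6357/4000) = 76729/10000 ; √disc = 277/100
  v_R = (−(53/25) + 277/100) / (2·(1/2)) = 13/20 m/s
check:
T_s = v_R/a_R = (13/20)/1 = 0.6500 s
robot covers v_R·T_r = 0.6500·0.1200 = 0.0780 m before braking
braking distance = 0.6500²/(2·1.0000) = 0.2112 m
human closes 2.0000·0.7700 = 1.5400 m
C+Z_d+Z_r = 0.1200+0.0150+0.1000 = 0.2350 m
sum ≈ 0.0780+0.2112+1.5400+0.2350 ≈ 2.0642 m = S ✓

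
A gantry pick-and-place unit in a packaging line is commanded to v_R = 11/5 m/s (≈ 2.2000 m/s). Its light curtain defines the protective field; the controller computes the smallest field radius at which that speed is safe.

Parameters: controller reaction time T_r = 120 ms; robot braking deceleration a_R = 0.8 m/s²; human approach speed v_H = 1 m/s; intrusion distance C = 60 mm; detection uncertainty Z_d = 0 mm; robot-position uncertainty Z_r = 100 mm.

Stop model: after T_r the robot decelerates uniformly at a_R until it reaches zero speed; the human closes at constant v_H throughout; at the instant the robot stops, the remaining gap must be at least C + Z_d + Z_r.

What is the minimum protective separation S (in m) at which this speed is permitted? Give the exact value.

S_min = 6319/1000 m = 6.3190 m

T_s = v_R/a_R = (11/5)/(4/5) = 2.7500 s
robot covers v_R·T_r = 2.2000·0.1200 = 0.2640 m before braking
robot under decel: 2.2000²/(2·0.8000) = 3.0250 m
person approaches 1.0000·(0.1200+2.7500) = 2.8700 m
margins: 0.0600+0.0000+0.1000 = 0.1600 m
S_min ≈ 0.2640+3.0250+2.8700+0.1600  ⇒  S_min = 6319/1000 m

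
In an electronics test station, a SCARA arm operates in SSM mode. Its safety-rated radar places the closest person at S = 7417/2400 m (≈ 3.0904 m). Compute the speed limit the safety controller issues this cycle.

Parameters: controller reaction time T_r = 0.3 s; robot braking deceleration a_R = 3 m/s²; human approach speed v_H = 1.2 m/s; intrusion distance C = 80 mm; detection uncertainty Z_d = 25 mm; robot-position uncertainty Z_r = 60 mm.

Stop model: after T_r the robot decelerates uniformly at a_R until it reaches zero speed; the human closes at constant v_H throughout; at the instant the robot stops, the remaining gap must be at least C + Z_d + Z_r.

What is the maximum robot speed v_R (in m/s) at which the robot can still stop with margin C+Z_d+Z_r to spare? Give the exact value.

v_R_max = 47/20 m/s = 2.3500 m/s

collect terms ⇒ (1/6)·v_R² + (7/10)·v_R + (-6157/2400) = 0
  disc = (7/10)² − 4·(1/6)·(-6157/2400) = 7921/3600 ; √disc = 89/60
  v_R = (−(7/10) + 89/60) / (2·(1/6)) = 47/20 m/s
check:
T_s = v_R/a_R = (47/20)/3 = 0.7833 s
robot in T_r: 2.3500·0.3000 = 0.7050 m
robot under decel: 2.3500²/(2·3.0000) = 0.9204 m
human closes 1.2000·1.0833 = 1.3000 m
margins: 0.0800+0.0250+0.0600 = 0.1650 m
sum ≈ 0.7050+0.9204+1.3000+0.1650 ≈ 3.0904 m = S ✓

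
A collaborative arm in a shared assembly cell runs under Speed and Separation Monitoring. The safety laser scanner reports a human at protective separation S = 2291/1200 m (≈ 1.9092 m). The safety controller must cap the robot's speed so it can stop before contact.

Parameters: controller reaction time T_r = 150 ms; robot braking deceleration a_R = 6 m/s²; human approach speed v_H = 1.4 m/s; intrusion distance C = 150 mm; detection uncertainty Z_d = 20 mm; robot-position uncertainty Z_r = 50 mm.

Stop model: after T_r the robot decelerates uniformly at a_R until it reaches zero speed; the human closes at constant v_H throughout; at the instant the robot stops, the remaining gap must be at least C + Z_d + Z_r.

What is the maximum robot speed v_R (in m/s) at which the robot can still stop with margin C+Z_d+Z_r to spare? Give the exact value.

at the boundary: (1/12)·v² + (23/60)·v + (-71/48) = 0
  disc = (23/60)² − 4·(1/12)·(-71/48) = 16/25 ; √disc = 4/5
  v_R = (−(23/60) + 4/5) / (2·(1/12)) = 5/2 m/s
check:
T_s = v_R/a_R = (5/2)/6 = 0.4167 s
robot covers v_R·T_r = 2.5000·0.1500 = 0.3750 m before braking
robot covers 2.5000·0.4167 − ½·6.0000·0.4167² = 0.5208 m while stopping
human closes 1.4000·0.5667 = 0.7933 m
C+Z_d+Z_r = 0.1500+0.0200+0.0500 = 0.2200 m
sum ≈ 0.3750+0.5208+0.7933+0.2200 ≈ 1.9092 m = S ✓

v_R_max = 5/2 m/s = 2.5000 m/s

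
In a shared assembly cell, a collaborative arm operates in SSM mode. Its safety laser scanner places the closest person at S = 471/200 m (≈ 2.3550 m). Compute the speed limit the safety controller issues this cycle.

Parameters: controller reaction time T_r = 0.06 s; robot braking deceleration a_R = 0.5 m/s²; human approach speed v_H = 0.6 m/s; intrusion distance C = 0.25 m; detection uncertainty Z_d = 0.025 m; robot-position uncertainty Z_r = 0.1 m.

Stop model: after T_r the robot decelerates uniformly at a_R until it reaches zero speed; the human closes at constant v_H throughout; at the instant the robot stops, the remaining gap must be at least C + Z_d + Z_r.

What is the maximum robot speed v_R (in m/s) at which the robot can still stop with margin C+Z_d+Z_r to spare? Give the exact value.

v_R_max = 9/10 m/s = 0.9000 m/s

collect terms ⇒ (1)·v_R² + (63/50)·v_R + (-243/125) = 0
  disc = (63/50)² − 4·(1)·(-243/125) = 23409/2500 ; √disc = 153/50
  v_R = (−(63/50) + 153/50) / (2·(1)) = 9/10 m/s
check:
T_s = v_R/a_R = (9/10)/(1/2) = 1.8000 s
reaction-phase robot travel = 0.9000·0.0600 = 0.0540 m
robot under decel: 0.9000²/(2·0.5000) = 0.8100 m
human over T_r+T_s: 0.6000·(0.0600+1.8000) = 1.1160 m
residual clearance needed = 0.2500+0.0250+0.1000 = 0.3750 m
sum ≈ 0.0540+0.8100+1.1160+0.3750 ≈ 2.3550 m = S ✓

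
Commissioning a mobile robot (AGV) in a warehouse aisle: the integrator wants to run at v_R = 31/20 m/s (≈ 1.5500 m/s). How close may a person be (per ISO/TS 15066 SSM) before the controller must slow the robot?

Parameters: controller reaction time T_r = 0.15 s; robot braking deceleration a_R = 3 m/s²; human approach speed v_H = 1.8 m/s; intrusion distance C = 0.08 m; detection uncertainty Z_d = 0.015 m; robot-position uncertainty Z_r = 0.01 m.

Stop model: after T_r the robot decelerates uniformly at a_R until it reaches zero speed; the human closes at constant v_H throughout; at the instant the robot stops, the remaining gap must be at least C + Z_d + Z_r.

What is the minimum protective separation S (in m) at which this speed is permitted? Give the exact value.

S_min = 4651/2400 m = 1.9379 m

T_s = v_R/a_R = (31/20)/3 = 0.5167 s
robot in T_r: 1.5500·0.1500 = 0.2325 m
robot under decel: 1.5500²/(2·3.0000) = 0.4004 m
human closes 1.8000·0.6667 = 1.2000 m
C+Z_d+Z_r = 0.0800+0.0150+0.0100 = 0.1050 m
S_min ≈ 0.2325+0.4004+1.2000+0.1050  ⇒  S_min = 4651/2400 m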